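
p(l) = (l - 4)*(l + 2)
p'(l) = 2*l - 2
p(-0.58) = -6.50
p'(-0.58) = -3.16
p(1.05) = -9.00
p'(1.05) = 0.10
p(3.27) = -3.85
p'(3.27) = 4.54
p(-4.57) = 22.02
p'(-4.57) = -11.14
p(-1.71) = -1.66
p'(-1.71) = -5.42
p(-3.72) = 13.28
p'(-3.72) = -9.44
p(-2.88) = 6.05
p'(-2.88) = -7.76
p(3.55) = -2.50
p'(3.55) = 5.10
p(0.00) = -8.00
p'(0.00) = -2.00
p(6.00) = 16.00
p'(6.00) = 10.00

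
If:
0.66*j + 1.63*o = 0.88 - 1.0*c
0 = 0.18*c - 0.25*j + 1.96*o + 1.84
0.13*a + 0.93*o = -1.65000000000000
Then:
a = -7.15384615384615*o - 12.6923076923077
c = -4.61252711496746*o - 2.69631236442516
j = 4.51898047722343*o + 5.41865509761388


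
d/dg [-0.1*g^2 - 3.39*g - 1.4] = -0.2*g - 3.39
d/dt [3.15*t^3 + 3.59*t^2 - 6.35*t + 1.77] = 9.45*t^2 + 7.18*t - 6.35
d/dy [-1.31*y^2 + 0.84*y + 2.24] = 0.84 - 2.62*y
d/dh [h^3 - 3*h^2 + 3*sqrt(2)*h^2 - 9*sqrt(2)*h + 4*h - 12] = 3*h^2 - 6*h + 6*sqrt(2)*h - 9*sqrt(2) + 4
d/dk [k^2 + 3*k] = 2*k + 3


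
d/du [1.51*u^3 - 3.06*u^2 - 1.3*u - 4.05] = 4.53*u^2 - 6.12*u - 1.3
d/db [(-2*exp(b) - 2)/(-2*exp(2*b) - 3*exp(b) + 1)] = 2*(-(exp(b) + 1)*(4*exp(b) + 3) + 2*exp(2*b) + 3*exp(b) - 1)*exp(b)/(2*exp(2*b) + 3*exp(b) - 1)^2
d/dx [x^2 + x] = 2*x + 1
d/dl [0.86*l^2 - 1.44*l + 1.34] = 1.72*l - 1.44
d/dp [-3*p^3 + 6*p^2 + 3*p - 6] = -9*p^2 + 12*p + 3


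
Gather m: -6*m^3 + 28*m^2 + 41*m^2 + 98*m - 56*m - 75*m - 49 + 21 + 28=-6*m^3 + 69*m^2 - 33*m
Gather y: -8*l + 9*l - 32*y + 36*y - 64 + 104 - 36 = l + 4*y + 4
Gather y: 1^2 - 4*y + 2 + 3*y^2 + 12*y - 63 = 3*y^2 + 8*y - 60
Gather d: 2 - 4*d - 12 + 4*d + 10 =0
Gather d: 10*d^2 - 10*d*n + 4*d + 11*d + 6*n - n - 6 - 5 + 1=10*d^2 + d*(15 - 10*n) + 5*n - 10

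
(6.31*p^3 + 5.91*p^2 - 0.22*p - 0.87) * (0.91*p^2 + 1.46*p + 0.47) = 5.7421*p^5 + 14.5907*p^4 + 11.3941*p^3 + 1.6648*p^2 - 1.3736*p - 0.4089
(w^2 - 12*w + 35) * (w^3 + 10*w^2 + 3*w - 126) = w^5 - 2*w^4 - 82*w^3 + 188*w^2 + 1617*w - 4410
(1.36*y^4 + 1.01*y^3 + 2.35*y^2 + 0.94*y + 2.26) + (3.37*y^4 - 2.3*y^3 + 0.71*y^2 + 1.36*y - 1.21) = 4.73*y^4 - 1.29*y^3 + 3.06*y^2 + 2.3*y + 1.05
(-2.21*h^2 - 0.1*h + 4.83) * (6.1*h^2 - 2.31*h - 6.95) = -13.481*h^4 + 4.4951*h^3 + 45.0535*h^2 - 10.4623*h - 33.5685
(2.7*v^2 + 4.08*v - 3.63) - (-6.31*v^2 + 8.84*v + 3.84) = 9.01*v^2 - 4.76*v - 7.47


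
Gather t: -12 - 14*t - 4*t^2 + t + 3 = -4*t^2 - 13*t - 9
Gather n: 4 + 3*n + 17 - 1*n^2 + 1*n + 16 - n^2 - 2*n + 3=-2*n^2 + 2*n + 40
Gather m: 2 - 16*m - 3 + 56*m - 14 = 40*m - 15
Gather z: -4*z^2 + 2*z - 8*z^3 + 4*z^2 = -8*z^3 + 2*z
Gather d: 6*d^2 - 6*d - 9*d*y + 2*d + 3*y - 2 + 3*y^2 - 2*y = 6*d^2 + d*(-9*y - 4) + 3*y^2 + y - 2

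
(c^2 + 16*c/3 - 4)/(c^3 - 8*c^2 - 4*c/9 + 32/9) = 3*(c + 6)/(3*c^2 - 22*c - 16)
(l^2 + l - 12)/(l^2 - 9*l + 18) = (l + 4)/(l - 6)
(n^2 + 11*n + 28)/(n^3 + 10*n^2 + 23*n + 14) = (n + 4)/(n^2 + 3*n + 2)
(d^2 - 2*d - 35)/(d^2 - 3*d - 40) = (d - 7)/(d - 8)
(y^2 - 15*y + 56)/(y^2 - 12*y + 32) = (y - 7)/(y - 4)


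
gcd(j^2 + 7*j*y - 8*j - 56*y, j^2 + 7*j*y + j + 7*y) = j + 7*y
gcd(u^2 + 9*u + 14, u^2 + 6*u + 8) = u + 2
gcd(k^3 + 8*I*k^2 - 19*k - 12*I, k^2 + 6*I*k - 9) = k + 3*I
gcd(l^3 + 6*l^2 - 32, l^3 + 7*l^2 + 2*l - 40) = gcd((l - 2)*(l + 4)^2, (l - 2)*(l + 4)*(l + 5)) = l^2 + 2*l - 8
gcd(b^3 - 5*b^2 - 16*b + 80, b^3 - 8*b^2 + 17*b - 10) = b - 5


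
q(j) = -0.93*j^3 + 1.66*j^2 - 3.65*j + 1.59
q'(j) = -2.79*j^2 + 3.32*j - 3.65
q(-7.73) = 558.55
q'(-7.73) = -196.02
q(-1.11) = 8.96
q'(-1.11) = -10.77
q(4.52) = -66.87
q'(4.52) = -45.64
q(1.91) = -5.81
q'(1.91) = -7.49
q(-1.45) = 13.21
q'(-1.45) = -14.33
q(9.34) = -645.44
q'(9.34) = -216.03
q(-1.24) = 10.44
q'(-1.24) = -12.06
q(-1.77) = 18.41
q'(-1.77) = -18.27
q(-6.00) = 284.13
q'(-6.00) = -124.01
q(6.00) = -161.43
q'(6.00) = -84.17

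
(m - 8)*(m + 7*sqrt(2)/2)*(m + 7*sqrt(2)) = m^3 - 8*m^2 + 21*sqrt(2)*m^2/2 - 84*sqrt(2)*m + 49*m - 392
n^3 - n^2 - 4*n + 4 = (n - 2)*(n - 1)*(n + 2)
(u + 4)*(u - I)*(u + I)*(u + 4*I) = u^4 + 4*u^3 + 4*I*u^3 + u^2 + 16*I*u^2 + 4*u + 4*I*u + 16*I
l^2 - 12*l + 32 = (l - 8)*(l - 4)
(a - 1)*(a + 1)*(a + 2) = a^3 + 2*a^2 - a - 2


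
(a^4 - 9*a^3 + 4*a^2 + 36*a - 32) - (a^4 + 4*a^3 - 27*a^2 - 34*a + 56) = -13*a^3 + 31*a^2 + 70*a - 88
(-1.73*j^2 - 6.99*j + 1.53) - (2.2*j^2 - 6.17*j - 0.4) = -3.93*j^2 - 0.82*j + 1.93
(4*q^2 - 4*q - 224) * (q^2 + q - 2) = 4*q^4 - 236*q^2 - 216*q + 448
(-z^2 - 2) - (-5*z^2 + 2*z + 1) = 4*z^2 - 2*z - 3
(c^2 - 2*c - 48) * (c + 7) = c^3 + 5*c^2 - 62*c - 336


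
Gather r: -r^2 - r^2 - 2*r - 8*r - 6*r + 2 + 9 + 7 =-2*r^2 - 16*r + 18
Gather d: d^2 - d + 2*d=d^2 + d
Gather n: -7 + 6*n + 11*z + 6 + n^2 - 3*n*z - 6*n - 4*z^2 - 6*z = n^2 - 3*n*z - 4*z^2 + 5*z - 1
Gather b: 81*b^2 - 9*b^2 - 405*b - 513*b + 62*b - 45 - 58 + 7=72*b^2 - 856*b - 96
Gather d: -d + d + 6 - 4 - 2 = 0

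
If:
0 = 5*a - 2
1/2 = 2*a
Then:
No Solution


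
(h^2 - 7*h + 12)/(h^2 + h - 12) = (h - 4)/(h + 4)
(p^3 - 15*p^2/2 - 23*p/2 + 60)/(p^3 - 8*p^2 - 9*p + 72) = (p - 5/2)/(p - 3)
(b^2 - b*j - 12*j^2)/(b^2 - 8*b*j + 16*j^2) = (b + 3*j)/(b - 4*j)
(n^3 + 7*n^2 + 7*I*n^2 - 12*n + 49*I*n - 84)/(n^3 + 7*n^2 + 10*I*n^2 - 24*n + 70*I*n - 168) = (n + 3*I)/(n + 6*I)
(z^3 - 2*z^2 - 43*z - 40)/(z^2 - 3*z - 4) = (z^2 - 3*z - 40)/(z - 4)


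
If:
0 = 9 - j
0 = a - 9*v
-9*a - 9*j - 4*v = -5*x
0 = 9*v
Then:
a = 0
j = 9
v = 0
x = 81/5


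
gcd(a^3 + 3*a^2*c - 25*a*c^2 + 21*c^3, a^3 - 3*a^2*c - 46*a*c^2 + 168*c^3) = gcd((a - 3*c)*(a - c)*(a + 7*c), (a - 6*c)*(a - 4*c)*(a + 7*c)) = a + 7*c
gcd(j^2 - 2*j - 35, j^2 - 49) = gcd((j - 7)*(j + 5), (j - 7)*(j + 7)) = j - 7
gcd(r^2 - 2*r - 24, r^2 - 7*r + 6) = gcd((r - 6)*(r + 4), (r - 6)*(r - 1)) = r - 6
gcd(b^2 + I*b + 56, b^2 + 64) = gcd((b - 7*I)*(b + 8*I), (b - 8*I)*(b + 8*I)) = b + 8*I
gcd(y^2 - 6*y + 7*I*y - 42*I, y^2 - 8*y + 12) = y - 6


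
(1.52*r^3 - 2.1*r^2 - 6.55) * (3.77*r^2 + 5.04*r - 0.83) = 5.7304*r^5 - 0.256200000000001*r^4 - 11.8456*r^3 - 22.9505*r^2 - 33.012*r + 5.4365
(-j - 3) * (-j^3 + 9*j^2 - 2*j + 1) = j^4 - 6*j^3 - 25*j^2 + 5*j - 3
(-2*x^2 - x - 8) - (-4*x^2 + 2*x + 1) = 2*x^2 - 3*x - 9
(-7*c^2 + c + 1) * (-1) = 7*c^2 - c - 1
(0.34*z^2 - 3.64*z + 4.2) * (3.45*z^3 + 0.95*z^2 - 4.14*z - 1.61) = 1.173*z^5 - 12.235*z^4 + 9.6244*z^3 + 18.5122*z^2 - 11.5276*z - 6.762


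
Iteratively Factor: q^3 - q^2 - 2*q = (q - 2)*(q^2 + q) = (q - 2)*(q + 1)*(q)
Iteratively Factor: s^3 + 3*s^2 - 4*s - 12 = (s + 2)*(s^2 + s - 6) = (s + 2)*(s + 3)*(s - 2)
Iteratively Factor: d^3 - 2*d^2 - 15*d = (d + 3)*(d^2 - 5*d) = d*(d + 3)*(d - 5)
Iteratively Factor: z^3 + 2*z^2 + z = (z + 1)*(z^2 + z) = (z + 1)^2*(z)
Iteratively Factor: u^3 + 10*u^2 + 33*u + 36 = (u + 3)*(u^2 + 7*u + 12) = (u + 3)^2*(u + 4)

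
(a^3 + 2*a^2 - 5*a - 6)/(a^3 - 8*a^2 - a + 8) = (a^2 + a - 6)/(a^2 - 9*a + 8)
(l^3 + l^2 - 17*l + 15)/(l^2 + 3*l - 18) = (l^2 + 4*l - 5)/(l + 6)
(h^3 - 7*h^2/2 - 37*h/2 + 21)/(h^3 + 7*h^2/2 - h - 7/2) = (h - 6)/(h + 1)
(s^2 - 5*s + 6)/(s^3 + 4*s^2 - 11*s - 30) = (s - 2)/(s^2 + 7*s + 10)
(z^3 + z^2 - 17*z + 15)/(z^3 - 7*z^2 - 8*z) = (-z^3 - z^2 + 17*z - 15)/(z*(-z^2 + 7*z + 8))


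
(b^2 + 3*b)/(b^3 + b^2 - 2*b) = (b + 3)/(b^2 + b - 2)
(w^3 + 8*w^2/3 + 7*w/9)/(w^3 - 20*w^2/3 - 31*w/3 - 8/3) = w*(3*w + 7)/(3*(w^2 - 7*w - 8))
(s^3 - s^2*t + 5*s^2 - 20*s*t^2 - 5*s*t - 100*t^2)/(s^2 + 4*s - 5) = (s^2 - s*t - 20*t^2)/(s - 1)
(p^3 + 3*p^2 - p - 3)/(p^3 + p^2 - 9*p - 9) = (p - 1)/(p - 3)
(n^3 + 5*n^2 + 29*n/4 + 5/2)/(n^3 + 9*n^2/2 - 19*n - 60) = (n^2 + 5*n/2 + 1)/(n^2 + 2*n - 24)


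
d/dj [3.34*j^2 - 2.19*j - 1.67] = 6.68*j - 2.19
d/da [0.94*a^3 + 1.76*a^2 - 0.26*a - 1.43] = 2.82*a^2 + 3.52*a - 0.26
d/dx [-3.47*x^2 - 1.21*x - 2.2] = -6.94*x - 1.21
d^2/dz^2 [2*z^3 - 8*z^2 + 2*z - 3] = 12*z - 16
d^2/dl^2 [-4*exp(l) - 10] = -4*exp(l)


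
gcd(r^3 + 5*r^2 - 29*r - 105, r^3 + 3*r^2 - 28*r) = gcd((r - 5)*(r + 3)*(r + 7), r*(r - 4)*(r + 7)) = r + 7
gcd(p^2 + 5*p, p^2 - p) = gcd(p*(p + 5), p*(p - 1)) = p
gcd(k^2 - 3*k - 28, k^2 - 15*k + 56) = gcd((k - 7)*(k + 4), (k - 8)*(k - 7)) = k - 7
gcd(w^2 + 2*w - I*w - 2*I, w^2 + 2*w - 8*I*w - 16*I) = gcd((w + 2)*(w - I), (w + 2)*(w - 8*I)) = w + 2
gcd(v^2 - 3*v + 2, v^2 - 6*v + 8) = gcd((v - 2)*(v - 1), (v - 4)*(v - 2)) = v - 2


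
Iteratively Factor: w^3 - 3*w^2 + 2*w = (w)*(w^2 - 3*w + 2) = w*(w - 2)*(w - 1)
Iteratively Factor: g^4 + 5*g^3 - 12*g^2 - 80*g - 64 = (g + 1)*(g^3 + 4*g^2 - 16*g - 64) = (g + 1)*(g + 4)*(g^2 - 16) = (g - 4)*(g + 1)*(g + 4)*(g + 4)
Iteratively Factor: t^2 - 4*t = (t - 4)*(t)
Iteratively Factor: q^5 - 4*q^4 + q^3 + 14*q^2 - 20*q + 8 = (q - 1)*(q^4 - 3*q^3 - 2*q^2 + 12*q - 8) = (q - 2)*(q - 1)*(q^3 - q^2 - 4*q + 4) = (q - 2)^2*(q - 1)*(q^2 + q - 2) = (q - 2)^2*(q - 1)^2*(q + 2)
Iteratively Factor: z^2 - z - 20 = (z - 5)*(z + 4)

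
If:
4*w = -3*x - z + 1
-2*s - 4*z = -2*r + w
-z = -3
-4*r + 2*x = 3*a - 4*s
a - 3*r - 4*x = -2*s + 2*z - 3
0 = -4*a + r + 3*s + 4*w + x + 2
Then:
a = -4660/333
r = -3619/333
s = -6211/333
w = 132/37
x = -602/111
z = 3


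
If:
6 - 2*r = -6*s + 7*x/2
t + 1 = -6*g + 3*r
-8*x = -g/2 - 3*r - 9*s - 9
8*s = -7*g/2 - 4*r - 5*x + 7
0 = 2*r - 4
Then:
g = -2674/347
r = 2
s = 484/347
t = 17779/347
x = 1028/347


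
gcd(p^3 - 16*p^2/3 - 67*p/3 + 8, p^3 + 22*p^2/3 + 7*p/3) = 1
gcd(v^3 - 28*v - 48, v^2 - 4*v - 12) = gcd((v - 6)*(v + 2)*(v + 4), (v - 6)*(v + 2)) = v^2 - 4*v - 12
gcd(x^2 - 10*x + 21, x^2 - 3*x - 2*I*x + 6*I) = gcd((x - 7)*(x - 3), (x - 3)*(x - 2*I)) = x - 3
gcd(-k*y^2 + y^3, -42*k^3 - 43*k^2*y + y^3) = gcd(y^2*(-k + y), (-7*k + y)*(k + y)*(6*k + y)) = 1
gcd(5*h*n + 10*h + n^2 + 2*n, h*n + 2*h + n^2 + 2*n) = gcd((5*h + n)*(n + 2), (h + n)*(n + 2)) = n + 2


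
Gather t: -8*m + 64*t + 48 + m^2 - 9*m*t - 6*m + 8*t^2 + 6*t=m^2 - 14*m + 8*t^2 + t*(70 - 9*m) + 48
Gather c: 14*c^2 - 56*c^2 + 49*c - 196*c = -42*c^2 - 147*c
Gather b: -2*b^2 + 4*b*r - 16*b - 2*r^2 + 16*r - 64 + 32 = -2*b^2 + b*(4*r - 16) - 2*r^2 + 16*r - 32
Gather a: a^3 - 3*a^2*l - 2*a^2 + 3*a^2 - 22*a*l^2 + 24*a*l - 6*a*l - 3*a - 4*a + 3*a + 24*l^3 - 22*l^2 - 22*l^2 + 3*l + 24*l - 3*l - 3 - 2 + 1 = a^3 + a^2*(1 - 3*l) + a*(-22*l^2 + 18*l - 4) + 24*l^3 - 44*l^2 + 24*l - 4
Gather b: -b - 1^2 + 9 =8 - b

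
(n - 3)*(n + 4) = n^2 + n - 12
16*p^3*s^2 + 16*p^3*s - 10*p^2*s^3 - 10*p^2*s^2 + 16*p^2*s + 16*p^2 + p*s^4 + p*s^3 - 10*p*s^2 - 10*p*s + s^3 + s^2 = (-8*p + s)*(-2*p + s)*(s + 1)*(p*s + 1)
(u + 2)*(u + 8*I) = u^2 + 2*u + 8*I*u + 16*I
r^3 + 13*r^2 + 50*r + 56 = (r + 2)*(r + 4)*(r + 7)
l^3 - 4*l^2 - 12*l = l*(l - 6)*(l + 2)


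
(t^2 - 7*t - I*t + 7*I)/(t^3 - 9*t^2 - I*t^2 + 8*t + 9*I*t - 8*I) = (t - 7)/(t^2 - 9*t + 8)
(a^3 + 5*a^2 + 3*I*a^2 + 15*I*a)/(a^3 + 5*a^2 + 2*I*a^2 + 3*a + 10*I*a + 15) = a/(a - I)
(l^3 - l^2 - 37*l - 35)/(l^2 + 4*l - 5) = (l^2 - 6*l - 7)/(l - 1)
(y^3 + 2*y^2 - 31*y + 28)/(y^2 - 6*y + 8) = (y^2 + 6*y - 7)/(y - 2)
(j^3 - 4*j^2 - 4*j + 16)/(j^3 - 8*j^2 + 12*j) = (j^2 - 2*j - 8)/(j*(j - 6))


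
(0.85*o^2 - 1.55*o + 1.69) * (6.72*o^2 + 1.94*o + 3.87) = 5.712*o^4 - 8.767*o^3 + 11.6393*o^2 - 2.7199*o + 6.5403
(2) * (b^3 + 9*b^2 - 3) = 2*b^3 + 18*b^2 - 6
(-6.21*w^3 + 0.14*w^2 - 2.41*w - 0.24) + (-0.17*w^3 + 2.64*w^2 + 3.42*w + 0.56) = -6.38*w^3 + 2.78*w^2 + 1.01*w + 0.32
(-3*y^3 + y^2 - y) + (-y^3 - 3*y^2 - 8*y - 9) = -4*y^3 - 2*y^2 - 9*y - 9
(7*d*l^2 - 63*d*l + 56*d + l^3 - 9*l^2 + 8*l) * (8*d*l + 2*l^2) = 56*d^2*l^3 - 504*d^2*l^2 + 448*d^2*l + 22*d*l^4 - 198*d*l^3 + 176*d*l^2 + 2*l^5 - 18*l^4 + 16*l^3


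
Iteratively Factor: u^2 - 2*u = (u)*(u - 2)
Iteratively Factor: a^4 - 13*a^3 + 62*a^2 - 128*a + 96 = (a - 4)*(a^3 - 9*a^2 + 26*a - 24) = (a - 4)*(a - 2)*(a^2 - 7*a + 12) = (a - 4)^2*(a - 2)*(a - 3)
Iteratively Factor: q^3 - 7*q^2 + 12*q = (q - 4)*(q^2 - 3*q) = q*(q - 4)*(q - 3)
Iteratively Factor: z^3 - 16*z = (z + 4)*(z^2 - 4*z) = (z - 4)*(z + 4)*(z)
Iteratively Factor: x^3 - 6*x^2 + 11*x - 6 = (x - 1)*(x^2 - 5*x + 6) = (x - 3)*(x - 1)*(x - 2)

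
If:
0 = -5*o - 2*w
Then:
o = -2*w/5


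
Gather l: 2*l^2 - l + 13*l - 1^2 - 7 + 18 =2*l^2 + 12*l + 10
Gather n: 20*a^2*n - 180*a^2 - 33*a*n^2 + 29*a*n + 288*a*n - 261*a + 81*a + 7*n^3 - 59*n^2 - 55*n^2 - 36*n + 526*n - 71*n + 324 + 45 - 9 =-180*a^2 - 180*a + 7*n^3 + n^2*(-33*a - 114) + n*(20*a^2 + 317*a + 419) + 360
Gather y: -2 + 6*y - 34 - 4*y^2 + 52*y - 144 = -4*y^2 + 58*y - 180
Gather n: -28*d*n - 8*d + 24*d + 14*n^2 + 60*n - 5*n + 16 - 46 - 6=16*d + 14*n^2 + n*(55 - 28*d) - 36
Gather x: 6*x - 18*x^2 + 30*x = -18*x^2 + 36*x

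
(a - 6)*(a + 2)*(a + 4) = a^3 - 28*a - 48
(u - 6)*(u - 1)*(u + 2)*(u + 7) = u^4 + 2*u^3 - 43*u^2 - 44*u + 84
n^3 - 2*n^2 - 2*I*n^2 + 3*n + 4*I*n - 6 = (n - 2)*(n - 3*I)*(n + I)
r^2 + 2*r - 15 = (r - 3)*(r + 5)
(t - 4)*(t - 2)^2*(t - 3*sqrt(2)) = t^4 - 8*t^3 - 3*sqrt(2)*t^3 + 20*t^2 + 24*sqrt(2)*t^2 - 60*sqrt(2)*t - 16*t + 48*sqrt(2)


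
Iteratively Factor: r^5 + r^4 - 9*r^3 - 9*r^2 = (r + 3)*(r^4 - 2*r^3 - 3*r^2) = r*(r + 3)*(r^3 - 2*r^2 - 3*r) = r^2*(r + 3)*(r^2 - 2*r - 3) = r^2*(r + 1)*(r + 3)*(r - 3)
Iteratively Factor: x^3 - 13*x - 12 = (x - 4)*(x^2 + 4*x + 3) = (x - 4)*(x + 1)*(x + 3)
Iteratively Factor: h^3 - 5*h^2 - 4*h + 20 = (h - 5)*(h^2 - 4) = (h - 5)*(h - 2)*(h + 2)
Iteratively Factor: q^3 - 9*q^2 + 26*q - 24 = (q - 2)*(q^2 - 7*q + 12) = (q - 4)*(q - 2)*(q - 3)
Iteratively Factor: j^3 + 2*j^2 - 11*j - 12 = (j + 4)*(j^2 - 2*j - 3) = (j - 3)*(j + 4)*(j + 1)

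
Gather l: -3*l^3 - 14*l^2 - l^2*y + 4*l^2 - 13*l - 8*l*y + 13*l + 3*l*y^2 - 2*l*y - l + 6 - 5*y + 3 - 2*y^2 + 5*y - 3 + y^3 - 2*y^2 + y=-3*l^3 + l^2*(-y - 10) + l*(3*y^2 - 10*y - 1) + y^3 - 4*y^2 + y + 6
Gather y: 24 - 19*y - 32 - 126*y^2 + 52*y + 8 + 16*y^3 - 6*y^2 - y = 16*y^3 - 132*y^2 + 32*y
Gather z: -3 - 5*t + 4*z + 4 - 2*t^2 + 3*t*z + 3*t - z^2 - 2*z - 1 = -2*t^2 - 2*t - z^2 + z*(3*t + 2)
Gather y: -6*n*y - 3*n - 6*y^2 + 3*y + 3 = -3*n - 6*y^2 + y*(3 - 6*n) + 3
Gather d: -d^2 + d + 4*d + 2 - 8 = -d^2 + 5*d - 6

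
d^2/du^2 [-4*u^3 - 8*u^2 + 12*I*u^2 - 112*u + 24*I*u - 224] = -24*u - 16 + 24*I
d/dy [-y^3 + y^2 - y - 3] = -3*y^2 + 2*y - 1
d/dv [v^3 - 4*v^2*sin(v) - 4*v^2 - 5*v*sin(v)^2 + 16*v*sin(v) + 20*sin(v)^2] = -4*v^2*cos(v) + 3*v^2 - 8*v*sin(v) - 5*v*sin(2*v) + 16*v*cos(v) - 8*v - 5*sin(v)^2 + 16*sin(v) + 20*sin(2*v)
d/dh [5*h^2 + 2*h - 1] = 10*h + 2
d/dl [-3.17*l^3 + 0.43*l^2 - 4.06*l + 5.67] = -9.51*l^2 + 0.86*l - 4.06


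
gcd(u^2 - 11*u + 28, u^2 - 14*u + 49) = u - 7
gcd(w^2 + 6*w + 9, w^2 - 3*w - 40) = 1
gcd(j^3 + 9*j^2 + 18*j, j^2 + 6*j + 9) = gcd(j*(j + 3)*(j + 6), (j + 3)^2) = j + 3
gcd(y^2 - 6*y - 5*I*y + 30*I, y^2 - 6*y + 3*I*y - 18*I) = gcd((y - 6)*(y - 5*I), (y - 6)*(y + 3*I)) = y - 6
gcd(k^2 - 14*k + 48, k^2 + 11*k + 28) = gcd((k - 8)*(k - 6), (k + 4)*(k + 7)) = 1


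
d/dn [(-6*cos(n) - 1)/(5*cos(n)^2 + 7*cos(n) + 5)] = (-30*cos(n)^2 - 10*cos(n) + 23)*sin(n)/(-5*sin(n)^2 + 7*cos(n) + 10)^2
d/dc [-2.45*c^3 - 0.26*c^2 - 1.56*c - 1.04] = -7.35*c^2 - 0.52*c - 1.56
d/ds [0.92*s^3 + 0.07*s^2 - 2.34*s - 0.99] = 2.76*s^2 + 0.14*s - 2.34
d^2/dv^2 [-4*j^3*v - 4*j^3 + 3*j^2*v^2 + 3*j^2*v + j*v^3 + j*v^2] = 2*j*(3*j + 3*v + 1)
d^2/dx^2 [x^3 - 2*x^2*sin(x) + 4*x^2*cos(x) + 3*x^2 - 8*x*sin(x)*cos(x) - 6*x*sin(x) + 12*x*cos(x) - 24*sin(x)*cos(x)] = 2*x^2*sin(x) - 4*x^2*cos(x) - 10*x*sin(x) + 16*x*sin(2*x) - 20*x*cos(x) + 6*x - 28*sin(x) + 48*sin(2*x) - 4*cos(x) - 16*cos(2*x) + 6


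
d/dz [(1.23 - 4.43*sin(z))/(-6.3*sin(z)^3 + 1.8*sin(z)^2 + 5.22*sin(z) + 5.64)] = (-55.818*sin(z)^3 + 31.221*sin(z)^2 - 4.428*sin(z) - 31.4058)*cos(z)/(39.69*sin(z)^6 - 22.68*sin(z)^5 - 62.532*sin(z)^4 - 52.272*sin(z)^3 + 47.5524*sin(z)^2 + 58.8816*sin(z) + 31.8096)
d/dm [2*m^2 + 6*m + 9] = 4*m + 6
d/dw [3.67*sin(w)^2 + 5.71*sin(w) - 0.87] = (7.34*sin(w) + 5.71)*cos(w)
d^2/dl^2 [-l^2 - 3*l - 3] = -2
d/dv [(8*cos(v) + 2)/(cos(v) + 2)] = -14*sin(v)/(cos(v) + 2)^2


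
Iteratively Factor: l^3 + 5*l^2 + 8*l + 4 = (l + 1)*(l^2 + 4*l + 4) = (l + 1)*(l + 2)*(l + 2)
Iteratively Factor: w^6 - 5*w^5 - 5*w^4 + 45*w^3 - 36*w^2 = (w + 3)*(w^5 - 8*w^4 + 19*w^3 - 12*w^2) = w*(w + 3)*(w^4 - 8*w^3 + 19*w^2 - 12*w) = w^2*(w + 3)*(w^3 - 8*w^2 + 19*w - 12) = w^2*(w - 4)*(w + 3)*(w^2 - 4*w + 3) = w^2*(w - 4)*(w - 3)*(w + 3)*(w - 1)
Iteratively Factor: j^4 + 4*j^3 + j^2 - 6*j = (j + 2)*(j^3 + 2*j^2 - 3*j) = j*(j + 2)*(j^2 + 2*j - 3) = j*(j - 1)*(j + 2)*(j + 3)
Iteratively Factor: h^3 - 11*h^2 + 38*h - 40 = (h - 4)*(h^2 - 7*h + 10) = (h - 5)*(h - 4)*(h - 2)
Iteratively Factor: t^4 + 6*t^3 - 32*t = (t + 4)*(t^3 + 2*t^2 - 8*t) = (t - 2)*(t + 4)*(t^2 + 4*t) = t*(t - 2)*(t + 4)*(t + 4)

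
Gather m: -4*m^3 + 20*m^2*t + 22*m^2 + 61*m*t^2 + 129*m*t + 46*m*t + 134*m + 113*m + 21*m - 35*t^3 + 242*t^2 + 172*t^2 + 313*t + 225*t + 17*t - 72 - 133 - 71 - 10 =-4*m^3 + m^2*(20*t + 22) + m*(61*t^2 + 175*t + 268) - 35*t^3 + 414*t^2 + 555*t - 286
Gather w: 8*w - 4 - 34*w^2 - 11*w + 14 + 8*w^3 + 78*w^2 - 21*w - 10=8*w^3 + 44*w^2 - 24*w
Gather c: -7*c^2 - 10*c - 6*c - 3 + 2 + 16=-7*c^2 - 16*c + 15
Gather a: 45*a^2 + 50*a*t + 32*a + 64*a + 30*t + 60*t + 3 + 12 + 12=45*a^2 + a*(50*t + 96) + 90*t + 27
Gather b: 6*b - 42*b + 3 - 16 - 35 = -36*b - 48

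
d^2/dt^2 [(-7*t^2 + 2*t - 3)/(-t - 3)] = 144/(t^3 + 9*t^2 + 27*t + 27)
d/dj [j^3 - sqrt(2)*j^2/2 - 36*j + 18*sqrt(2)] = 3*j^2 - sqrt(2)*j - 36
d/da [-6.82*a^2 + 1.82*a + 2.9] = 1.82 - 13.64*a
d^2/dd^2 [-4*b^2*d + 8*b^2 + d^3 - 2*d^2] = 6*d - 4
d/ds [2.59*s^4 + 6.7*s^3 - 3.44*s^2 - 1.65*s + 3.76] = 10.36*s^3 + 20.1*s^2 - 6.88*s - 1.65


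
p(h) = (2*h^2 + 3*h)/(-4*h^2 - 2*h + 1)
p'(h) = (4*h + 3)/(-4*h^2 - 2*h + 1) + (8*h + 2)*(2*h^2 + 3*h)/(-4*h^2 - 2*h + 1)^2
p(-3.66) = -0.35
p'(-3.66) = 0.05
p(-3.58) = -0.35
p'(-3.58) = 0.05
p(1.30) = -0.87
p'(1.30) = 0.31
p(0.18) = 1.18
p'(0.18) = 15.27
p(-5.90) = -0.41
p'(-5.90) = 0.02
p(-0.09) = -0.22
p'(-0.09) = 2.05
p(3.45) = -0.64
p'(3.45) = 0.04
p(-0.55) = -1.17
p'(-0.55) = 4.07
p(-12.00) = -0.46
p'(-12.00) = 0.00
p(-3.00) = -0.31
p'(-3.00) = 0.07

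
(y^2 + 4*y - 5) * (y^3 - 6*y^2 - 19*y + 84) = y^5 - 2*y^4 - 48*y^3 + 38*y^2 + 431*y - 420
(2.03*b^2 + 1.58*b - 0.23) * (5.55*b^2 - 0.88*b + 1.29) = 11.2665*b^4 + 6.9826*b^3 - 0.0482*b^2 + 2.2406*b - 0.2967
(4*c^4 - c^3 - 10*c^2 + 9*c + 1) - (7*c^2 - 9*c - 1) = 4*c^4 - c^3 - 17*c^2 + 18*c + 2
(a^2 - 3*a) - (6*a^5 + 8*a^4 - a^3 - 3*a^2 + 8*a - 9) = -6*a^5 - 8*a^4 + a^3 + 4*a^2 - 11*a + 9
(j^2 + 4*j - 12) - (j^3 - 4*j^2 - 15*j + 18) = -j^3 + 5*j^2 + 19*j - 30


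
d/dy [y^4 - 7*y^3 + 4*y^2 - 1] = y*(4*y^2 - 21*y + 8)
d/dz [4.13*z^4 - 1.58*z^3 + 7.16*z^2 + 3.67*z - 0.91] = 16.52*z^3 - 4.74*z^2 + 14.32*z + 3.67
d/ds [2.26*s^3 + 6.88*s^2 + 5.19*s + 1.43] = 6.78*s^2 + 13.76*s + 5.19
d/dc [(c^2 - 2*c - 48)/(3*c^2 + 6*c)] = 4*(c^2 + 24*c + 24)/(3*c^2*(c^2 + 4*c + 4))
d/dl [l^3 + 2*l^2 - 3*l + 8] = 3*l^2 + 4*l - 3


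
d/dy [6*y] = 6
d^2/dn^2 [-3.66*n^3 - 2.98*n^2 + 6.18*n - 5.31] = -21.96*n - 5.96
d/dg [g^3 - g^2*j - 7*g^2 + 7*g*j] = 3*g^2 - 2*g*j - 14*g + 7*j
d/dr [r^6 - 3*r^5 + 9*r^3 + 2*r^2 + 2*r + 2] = 6*r^5 - 15*r^4 + 27*r^2 + 4*r + 2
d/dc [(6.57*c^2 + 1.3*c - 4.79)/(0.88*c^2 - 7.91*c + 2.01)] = (-53.1127*c^2 + 34.8418*c - 35.2759)/(0.7744*c^4 - 13.9216*c^3 + 66.1057*c^2 - 31.7982*c + 4.0401)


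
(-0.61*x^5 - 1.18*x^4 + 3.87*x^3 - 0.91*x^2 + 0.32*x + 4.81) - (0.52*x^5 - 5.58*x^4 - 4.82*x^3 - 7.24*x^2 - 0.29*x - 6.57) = -1.13*x^5 + 4.4*x^4 + 8.69*x^3 + 6.33*x^2 + 0.61*x + 11.38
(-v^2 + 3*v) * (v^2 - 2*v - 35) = -v^4 + 5*v^3 + 29*v^2 - 105*v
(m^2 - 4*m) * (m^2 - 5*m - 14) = m^4 - 9*m^3 + 6*m^2 + 56*m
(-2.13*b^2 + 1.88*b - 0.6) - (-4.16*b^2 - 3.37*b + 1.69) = 2.03*b^2 + 5.25*b - 2.29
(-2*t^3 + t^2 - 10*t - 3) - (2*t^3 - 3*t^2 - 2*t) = -4*t^3 + 4*t^2 - 8*t - 3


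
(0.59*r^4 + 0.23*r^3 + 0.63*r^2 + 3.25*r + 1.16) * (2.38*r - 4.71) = 1.4042*r^5 - 2.2315*r^4 + 0.4161*r^3 + 4.7677*r^2 - 12.5467*r - 5.4636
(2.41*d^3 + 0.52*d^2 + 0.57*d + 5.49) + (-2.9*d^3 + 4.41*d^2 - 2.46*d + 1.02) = -0.49*d^3 + 4.93*d^2 - 1.89*d + 6.51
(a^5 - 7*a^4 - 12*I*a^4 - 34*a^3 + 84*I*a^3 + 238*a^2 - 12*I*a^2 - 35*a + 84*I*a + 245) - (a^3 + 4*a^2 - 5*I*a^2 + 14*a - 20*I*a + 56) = a^5 - 7*a^4 - 12*I*a^4 - 35*a^3 + 84*I*a^3 + 234*a^2 - 7*I*a^2 - 49*a + 104*I*a + 189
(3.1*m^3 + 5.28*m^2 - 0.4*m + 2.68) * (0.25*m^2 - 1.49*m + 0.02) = 0.775*m^5 - 3.299*m^4 - 7.9052*m^3 + 1.3716*m^2 - 4.0012*m + 0.0536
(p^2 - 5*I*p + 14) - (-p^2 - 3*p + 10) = 2*p^2 + 3*p - 5*I*p + 4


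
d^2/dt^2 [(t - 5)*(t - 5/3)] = 2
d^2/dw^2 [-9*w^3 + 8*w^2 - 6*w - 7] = 16 - 54*w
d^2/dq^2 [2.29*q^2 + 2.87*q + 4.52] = 4.58000000000000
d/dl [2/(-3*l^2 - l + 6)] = 2*(6*l + 1)/(3*l^2 + l - 6)^2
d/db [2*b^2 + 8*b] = 4*b + 8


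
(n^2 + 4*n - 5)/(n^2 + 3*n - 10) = (n - 1)/(n - 2)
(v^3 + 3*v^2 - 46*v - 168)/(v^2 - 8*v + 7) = (v^2 + 10*v + 24)/(v - 1)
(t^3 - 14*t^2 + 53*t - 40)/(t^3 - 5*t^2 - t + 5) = (t - 8)/(t + 1)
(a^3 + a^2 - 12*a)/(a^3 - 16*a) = (a - 3)/(a - 4)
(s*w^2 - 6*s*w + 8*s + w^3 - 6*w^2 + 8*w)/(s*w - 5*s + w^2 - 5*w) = (w^2 - 6*w + 8)/(w - 5)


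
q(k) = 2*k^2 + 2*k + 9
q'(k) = 4*k + 2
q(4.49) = 58.30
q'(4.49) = 19.96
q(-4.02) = 33.28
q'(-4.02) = -14.08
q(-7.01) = 93.26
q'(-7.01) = -26.04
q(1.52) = 16.66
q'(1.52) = 8.08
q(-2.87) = 19.73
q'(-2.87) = -9.48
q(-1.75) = 11.62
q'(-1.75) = -5.00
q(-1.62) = 11.01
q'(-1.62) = -4.48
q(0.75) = 11.62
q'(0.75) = 5.00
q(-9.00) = 153.00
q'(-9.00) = -34.00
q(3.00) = 33.00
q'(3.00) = 14.00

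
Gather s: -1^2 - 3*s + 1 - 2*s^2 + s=-2*s^2 - 2*s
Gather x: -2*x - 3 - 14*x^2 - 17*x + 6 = -14*x^2 - 19*x + 3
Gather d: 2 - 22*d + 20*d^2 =20*d^2 - 22*d + 2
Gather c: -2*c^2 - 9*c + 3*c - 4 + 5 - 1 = -2*c^2 - 6*c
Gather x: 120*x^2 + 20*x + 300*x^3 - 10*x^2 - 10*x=300*x^3 + 110*x^2 + 10*x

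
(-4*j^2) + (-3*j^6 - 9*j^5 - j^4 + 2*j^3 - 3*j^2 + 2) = -3*j^6 - 9*j^5 - j^4 + 2*j^3 - 7*j^2 + 2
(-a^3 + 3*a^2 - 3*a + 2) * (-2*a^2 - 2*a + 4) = 2*a^5 - 4*a^4 - 4*a^3 + 14*a^2 - 16*a + 8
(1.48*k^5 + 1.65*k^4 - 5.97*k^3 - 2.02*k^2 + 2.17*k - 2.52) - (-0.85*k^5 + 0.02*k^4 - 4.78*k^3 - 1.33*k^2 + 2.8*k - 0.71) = 2.33*k^5 + 1.63*k^4 - 1.19*k^3 - 0.69*k^2 - 0.63*k - 1.81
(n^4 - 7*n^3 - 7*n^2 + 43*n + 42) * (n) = n^5 - 7*n^4 - 7*n^3 + 43*n^2 + 42*n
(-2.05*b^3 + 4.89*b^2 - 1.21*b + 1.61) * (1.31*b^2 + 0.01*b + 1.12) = -2.6855*b^5 + 6.3854*b^4 - 3.8322*b^3 + 7.5738*b^2 - 1.3391*b + 1.8032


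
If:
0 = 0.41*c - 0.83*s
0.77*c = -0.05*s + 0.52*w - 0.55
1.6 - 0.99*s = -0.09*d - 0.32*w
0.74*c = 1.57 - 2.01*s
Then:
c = 0.91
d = -21.54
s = 0.45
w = 2.44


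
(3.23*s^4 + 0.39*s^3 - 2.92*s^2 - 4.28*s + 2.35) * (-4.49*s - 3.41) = -14.5027*s^5 - 12.7654*s^4 + 11.7809*s^3 + 29.1744*s^2 + 4.0433*s - 8.0135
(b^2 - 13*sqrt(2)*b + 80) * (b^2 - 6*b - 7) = b^4 - 13*sqrt(2)*b^3 - 6*b^3 + 73*b^2 + 78*sqrt(2)*b^2 - 480*b + 91*sqrt(2)*b - 560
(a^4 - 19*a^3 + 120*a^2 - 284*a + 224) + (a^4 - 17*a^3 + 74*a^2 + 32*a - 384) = 2*a^4 - 36*a^3 + 194*a^2 - 252*a - 160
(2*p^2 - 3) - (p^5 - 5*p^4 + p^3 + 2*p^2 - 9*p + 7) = -p^5 + 5*p^4 - p^3 + 9*p - 10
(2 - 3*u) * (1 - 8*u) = 24*u^2 - 19*u + 2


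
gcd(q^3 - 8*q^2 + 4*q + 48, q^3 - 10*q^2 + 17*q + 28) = q - 4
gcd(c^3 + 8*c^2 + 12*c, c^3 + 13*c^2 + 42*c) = c^2 + 6*c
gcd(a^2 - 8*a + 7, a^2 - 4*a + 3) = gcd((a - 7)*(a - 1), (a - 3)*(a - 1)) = a - 1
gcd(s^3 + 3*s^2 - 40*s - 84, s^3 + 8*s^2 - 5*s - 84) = s + 7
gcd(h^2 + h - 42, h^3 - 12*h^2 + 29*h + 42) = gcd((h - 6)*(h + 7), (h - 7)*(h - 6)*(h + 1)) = h - 6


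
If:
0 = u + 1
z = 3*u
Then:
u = -1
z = -3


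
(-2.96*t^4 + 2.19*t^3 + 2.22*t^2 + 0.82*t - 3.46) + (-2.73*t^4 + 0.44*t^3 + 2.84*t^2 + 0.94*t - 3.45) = -5.69*t^4 + 2.63*t^3 + 5.06*t^2 + 1.76*t - 6.91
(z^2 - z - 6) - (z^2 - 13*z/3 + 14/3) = 10*z/3 - 32/3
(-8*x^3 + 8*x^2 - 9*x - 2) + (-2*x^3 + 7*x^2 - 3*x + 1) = -10*x^3 + 15*x^2 - 12*x - 1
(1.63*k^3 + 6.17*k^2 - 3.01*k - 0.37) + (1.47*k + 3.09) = 1.63*k^3 + 6.17*k^2 - 1.54*k + 2.72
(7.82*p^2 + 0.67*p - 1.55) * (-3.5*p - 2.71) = -27.37*p^3 - 23.5372*p^2 + 3.6093*p + 4.2005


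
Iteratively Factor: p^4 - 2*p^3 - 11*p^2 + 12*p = (p + 3)*(p^3 - 5*p^2 + 4*p) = (p - 1)*(p + 3)*(p^2 - 4*p) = p*(p - 1)*(p + 3)*(p - 4)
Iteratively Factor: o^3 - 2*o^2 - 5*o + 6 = (o + 2)*(o^2 - 4*o + 3) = (o - 1)*(o + 2)*(o - 3)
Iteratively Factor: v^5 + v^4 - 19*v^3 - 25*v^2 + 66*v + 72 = (v + 1)*(v^4 - 19*v^2 - 6*v + 72) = (v + 1)*(v + 3)*(v^3 - 3*v^2 - 10*v + 24) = (v - 4)*(v + 1)*(v + 3)*(v^2 + v - 6) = (v - 4)*(v + 1)*(v + 3)^2*(v - 2)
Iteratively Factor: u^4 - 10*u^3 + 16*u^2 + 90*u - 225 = (u - 5)*(u^3 - 5*u^2 - 9*u + 45) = (u - 5)*(u - 3)*(u^2 - 2*u - 15) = (u - 5)^2*(u - 3)*(u + 3)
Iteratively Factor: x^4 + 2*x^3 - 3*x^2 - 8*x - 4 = (x + 2)*(x^3 - 3*x - 2) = (x + 1)*(x + 2)*(x^2 - x - 2) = (x - 2)*(x + 1)*(x + 2)*(x + 1)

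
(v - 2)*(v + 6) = v^2 + 4*v - 12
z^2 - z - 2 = (z - 2)*(z + 1)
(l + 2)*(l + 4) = l^2 + 6*l + 8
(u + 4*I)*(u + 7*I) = u^2 + 11*I*u - 28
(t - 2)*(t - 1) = t^2 - 3*t + 2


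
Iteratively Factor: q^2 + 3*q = (q + 3)*(q)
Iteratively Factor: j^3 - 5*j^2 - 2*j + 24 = (j - 3)*(j^2 - 2*j - 8) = (j - 4)*(j - 3)*(j + 2)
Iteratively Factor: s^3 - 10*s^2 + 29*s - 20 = (s - 4)*(s^2 - 6*s + 5) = (s - 4)*(s - 1)*(s - 5)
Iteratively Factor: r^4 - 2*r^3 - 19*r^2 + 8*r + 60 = (r - 5)*(r^3 + 3*r^2 - 4*r - 12) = (r - 5)*(r + 2)*(r^2 + r - 6) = (r - 5)*(r + 2)*(r + 3)*(r - 2)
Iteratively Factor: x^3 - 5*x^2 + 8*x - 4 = (x - 2)*(x^2 - 3*x + 2) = (x - 2)^2*(x - 1)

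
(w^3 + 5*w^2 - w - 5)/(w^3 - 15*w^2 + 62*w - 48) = (w^2 + 6*w + 5)/(w^2 - 14*w + 48)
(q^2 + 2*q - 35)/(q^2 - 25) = (q + 7)/(q + 5)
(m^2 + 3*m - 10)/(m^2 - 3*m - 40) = (m - 2)/(m - 8)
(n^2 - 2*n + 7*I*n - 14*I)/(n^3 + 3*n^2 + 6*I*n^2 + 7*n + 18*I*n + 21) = (n - 2)/(n^2 + n*(3 - I) - 3*I)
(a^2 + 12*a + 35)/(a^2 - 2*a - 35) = (a + 7)/(a - 7)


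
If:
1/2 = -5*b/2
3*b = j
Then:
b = -1/5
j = -3/5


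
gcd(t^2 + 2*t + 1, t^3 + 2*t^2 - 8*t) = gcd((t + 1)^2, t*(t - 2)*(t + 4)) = 1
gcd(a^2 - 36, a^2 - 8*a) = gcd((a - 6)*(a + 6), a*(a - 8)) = 1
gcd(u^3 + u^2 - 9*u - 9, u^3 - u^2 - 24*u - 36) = u + 3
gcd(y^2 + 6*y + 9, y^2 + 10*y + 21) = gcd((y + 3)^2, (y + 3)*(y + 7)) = y + 3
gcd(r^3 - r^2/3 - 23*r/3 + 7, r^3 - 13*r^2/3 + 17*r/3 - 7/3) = r^2 - 10*r/3 + 7/3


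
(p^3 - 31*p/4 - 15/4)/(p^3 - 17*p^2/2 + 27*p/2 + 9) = (p + 5/2)/(p - 6)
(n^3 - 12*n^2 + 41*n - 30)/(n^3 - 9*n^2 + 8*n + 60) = (n - 1)/(n + 2)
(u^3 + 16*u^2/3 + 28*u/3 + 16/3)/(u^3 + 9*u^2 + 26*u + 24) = (3*u^2 + 10*u + 8)/(3*(u^2 + 7*u + 12))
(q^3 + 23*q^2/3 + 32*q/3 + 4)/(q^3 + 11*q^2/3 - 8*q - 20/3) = (q^2 + 7*q + 6)/(q^2 + 3*q - 10)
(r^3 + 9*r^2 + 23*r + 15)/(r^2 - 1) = (r^2 + 8*r + 15)/(r - 1)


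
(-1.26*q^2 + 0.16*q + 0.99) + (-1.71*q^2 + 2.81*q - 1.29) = -2.97*q^2 + 2.97*q - 0.3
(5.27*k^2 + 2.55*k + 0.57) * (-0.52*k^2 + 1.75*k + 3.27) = -2.7404*k^4 + 7.8965*k^3 + 21.399*k^2 + 9.336*k + 1.8639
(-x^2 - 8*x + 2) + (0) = -x^2 - 8*x + 2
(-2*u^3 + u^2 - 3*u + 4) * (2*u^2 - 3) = -4*u^5 + 2*u^4 + 5*u^2 + 9*u - 12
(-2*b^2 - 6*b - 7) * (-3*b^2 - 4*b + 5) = 6*b^4 + 26*b^3 + 35*b^2 - 2*b - 35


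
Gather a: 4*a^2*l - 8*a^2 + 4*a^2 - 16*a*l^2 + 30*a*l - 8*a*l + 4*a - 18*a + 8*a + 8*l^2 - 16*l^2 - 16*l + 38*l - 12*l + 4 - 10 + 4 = a^2*(4*l - 4) + a*(-16*l^2 + 22*l - 6) - 8*l^2 + 10*l - 2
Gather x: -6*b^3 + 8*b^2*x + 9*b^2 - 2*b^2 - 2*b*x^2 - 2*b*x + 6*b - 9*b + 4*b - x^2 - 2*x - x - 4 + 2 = -6*b^3 + 7*b^2 + b + x^2*(-2*b - 1) + x*(8*b^2 - 2*b - 3) - 2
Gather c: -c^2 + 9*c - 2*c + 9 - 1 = -c^2 + 7*c + 8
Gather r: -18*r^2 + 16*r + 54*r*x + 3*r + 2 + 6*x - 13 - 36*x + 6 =-18*r^2 + r*(54*x + 19) - 30*x - 5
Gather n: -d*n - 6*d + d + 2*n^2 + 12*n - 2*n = -5*d + 2*n^2 + n*(10 - d)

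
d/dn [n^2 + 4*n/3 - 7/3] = 2*n + 4/3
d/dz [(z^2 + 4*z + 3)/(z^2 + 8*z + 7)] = 4/(z^2 + 14*z + 49)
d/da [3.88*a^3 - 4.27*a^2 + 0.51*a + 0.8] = 11.64*a^2 - 8.54*a + 0.51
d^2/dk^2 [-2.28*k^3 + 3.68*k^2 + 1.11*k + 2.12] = 7.36 - 13.68*k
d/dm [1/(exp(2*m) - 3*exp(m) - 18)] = (3 - 2*exp(m))*exp(m)/(-exp(2*m) + 3*exp(m) + 18)^2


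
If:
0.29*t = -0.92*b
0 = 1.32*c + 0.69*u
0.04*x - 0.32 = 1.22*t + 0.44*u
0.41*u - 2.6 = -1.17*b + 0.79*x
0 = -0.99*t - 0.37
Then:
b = 0.12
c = -0.01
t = -0.37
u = 0.03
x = -3.10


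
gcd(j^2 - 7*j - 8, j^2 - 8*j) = j - 8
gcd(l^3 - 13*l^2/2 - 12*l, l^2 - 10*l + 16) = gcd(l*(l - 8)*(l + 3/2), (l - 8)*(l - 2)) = l - 8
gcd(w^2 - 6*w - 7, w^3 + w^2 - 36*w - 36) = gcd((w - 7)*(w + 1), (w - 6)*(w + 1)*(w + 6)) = w + 1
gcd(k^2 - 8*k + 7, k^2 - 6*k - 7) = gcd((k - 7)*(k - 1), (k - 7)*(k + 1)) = k - 7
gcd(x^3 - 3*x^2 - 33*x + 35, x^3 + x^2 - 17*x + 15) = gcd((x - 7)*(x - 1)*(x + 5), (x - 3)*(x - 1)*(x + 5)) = x^2 + 4*x - 5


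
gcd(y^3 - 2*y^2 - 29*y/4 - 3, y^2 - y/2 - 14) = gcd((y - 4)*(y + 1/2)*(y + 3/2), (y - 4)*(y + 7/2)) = y - 4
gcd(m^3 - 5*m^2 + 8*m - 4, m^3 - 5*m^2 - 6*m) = 1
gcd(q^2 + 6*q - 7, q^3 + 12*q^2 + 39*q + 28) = q + 7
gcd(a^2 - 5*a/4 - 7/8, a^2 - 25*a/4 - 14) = 1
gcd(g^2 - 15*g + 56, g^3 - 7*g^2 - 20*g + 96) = g - 8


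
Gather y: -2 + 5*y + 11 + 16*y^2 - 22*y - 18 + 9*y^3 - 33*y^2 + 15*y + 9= 9*y^3 - 17*y^2 - 2*y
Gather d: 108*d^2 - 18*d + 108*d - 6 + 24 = 108*d^2 + 90*d + 18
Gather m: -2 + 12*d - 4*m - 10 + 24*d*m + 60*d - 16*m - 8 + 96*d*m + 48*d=120*d + m*(120*d - 20) - 20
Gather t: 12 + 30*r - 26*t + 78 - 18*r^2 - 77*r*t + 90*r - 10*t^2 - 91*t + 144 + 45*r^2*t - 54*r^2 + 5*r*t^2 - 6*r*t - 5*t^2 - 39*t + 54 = -72*r^2 + 120*r + t^2*(5*r - 15) + t*(45*r^2 - 83*r - 156) + 288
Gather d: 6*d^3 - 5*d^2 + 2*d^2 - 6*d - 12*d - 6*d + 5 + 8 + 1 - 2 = 6*d^3 - 3*d^2 - 24*d + 12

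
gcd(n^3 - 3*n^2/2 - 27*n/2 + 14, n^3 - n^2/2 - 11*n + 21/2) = n^2 + 5*n/2 - 7/2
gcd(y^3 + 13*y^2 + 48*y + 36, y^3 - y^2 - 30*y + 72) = y + 6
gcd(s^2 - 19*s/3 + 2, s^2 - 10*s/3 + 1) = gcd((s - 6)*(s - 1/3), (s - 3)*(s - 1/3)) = s - 1/3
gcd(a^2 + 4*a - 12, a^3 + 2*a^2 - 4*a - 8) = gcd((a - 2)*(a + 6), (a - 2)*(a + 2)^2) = a - 2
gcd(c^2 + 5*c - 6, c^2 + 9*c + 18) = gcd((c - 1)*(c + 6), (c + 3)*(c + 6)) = c + 6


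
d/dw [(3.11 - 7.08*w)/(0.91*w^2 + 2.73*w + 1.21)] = (6.4428*w^2 - 5.6602*w - 17.0571)/(0.8281*w^4 + 4.9686*w^3 + 9.6551*w^2 + 6.6066*w + 1.4641)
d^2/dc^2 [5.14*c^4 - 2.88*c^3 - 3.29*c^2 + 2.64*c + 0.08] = 61.68*c^2 - 17.28*c - 6.58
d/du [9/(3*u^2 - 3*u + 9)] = 3*(1 - 2*u)/(u^2 - u + 3)^2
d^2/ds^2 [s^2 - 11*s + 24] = 2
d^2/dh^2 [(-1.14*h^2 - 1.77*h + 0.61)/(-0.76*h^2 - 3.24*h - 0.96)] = (-8.88178419700125e-16*h^4 - 3.569568*h^3 - 7.10448*h^2 - 16.760736*h - 20.826528)/(0.438976*h^6 + 5.614272*h^5 + 25.598016*h^4 + 48.195648*h^3 + 32.334336*h^2 + 8.957952*h + 0.884736)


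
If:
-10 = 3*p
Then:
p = -10/3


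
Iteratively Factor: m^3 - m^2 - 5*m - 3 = (m - 3)*(m^2 + 2*m + 1) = (m - 3)*(m + 1)*(m + 1)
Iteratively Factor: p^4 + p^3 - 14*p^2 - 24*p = (p + 2)*(p^3 - p^2 - 12*p) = p*(p + 2)*(p^2 - p - 12) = p*(p + 2)*(p + 3)*(p - 4)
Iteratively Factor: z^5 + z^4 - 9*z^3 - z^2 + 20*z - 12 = (z + 3)*(z^4 - 2*z^3 - 3*z^2 + 8*z - 4) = (z + 2)*(z + 3)*(z^3 - 4*z^2 + 5*z - 2) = (z - 1)*(z + 2)*(z + 3)*(z^2 - 3*z + 2) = (z - 1)^2*(z + 2)*(z + 3)*(z - 2)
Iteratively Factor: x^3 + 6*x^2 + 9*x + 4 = (x + 1)*(x^2 + 5*x + 4) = (x + 1)*(x + 4)*(x + 1)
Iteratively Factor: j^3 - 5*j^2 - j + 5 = (j - 1)*(j^2 - 4*j - 5) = (j - 1)*(j + 1)*(j - 5)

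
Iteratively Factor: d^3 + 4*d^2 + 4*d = (d)*(d^2 + 4*d + 4) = d*(d + 2)*(d + 2)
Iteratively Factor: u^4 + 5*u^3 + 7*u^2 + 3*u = (u + 1)*(u^3 + 4*u^2 + 3*u) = (u + 1)*(u + 3)*(u^2 + u) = u*(u + 1)*(u + 3)*(u + 1)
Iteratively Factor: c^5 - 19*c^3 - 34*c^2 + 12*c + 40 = (c - 1)*(c^4 + c^3 - 18*c^2 - 52*c - 40) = (c - 1)*(c + 2)*(c^3 - c^2 - 16*c - 20) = (c - 1)*(c + 2)^2*(c^2 - 3*c - 10) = (c - 5)*(c - 1)*(c + 2)^2*(c + 2)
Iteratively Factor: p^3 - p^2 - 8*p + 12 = (p + 3)*(p^2 - 4*p + 4) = (p - 2)*(p + 3)*(p - 2)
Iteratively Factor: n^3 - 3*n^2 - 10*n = (n + 2)*(n^2 - 5*n) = n*(n + 2)*(n - 5)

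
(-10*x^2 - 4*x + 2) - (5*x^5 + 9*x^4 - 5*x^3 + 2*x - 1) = -5*x^5 - 9*x^4 + 5*x^3 - 10*x^2 - 6*x + 3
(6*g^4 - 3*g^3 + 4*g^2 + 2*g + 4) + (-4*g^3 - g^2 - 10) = 6*g^4 - 7*g^3 + 3*g^2 + 2*g - 6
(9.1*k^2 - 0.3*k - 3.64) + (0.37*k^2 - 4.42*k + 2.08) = 9.47*k^2 - 4.72*k - 1.56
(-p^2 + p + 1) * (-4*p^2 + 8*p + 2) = 4*p^4 - 12*p^3 + 2*p^2 + 10*p + 2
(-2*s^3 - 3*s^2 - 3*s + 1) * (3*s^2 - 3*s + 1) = -6*s^5 - 3*s^4 - 2*s^3 + 9*s^2 - 6*s + 1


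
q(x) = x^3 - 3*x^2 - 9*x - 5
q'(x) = 3*x^2 - 6*x - 9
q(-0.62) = -0.81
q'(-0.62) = -4.13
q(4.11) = -23.24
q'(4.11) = 17.02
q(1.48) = -21.65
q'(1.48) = -11.31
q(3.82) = -27.41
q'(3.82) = 11.86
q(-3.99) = -80.37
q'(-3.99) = 62.70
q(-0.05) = -4.56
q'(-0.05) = -8.69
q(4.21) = -21.44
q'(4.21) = 18.91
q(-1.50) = -1.62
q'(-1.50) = 6.75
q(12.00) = 1183.00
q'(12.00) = 351.00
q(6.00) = 49.00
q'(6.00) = 63.00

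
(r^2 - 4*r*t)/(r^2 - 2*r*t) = (r - 4*t)/(r - 2*t)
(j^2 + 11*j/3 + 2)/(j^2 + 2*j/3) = (j + 3)/j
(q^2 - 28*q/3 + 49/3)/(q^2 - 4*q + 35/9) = 3*(q - 7)/(3*q - 5)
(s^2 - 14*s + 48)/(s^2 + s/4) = 4*(s^2 - 14*s + 48)/(s*(4*s + 1))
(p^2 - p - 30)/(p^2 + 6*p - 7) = (p^2 - p - 30)/(p^2 + 6*p - 7)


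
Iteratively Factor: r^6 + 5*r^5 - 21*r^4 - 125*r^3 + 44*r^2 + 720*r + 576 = (r + 3)*(r^5 + 2*r^4 - 27*r^3 - 44*r^2 + 176*r + 192) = (r - 4)*(r + 3)*(r^4 + 6*r^3 - 3*r^2 - 56*r - 48) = (r - 4)*(r + 3)*(r + 4)*(r^3 + 2*r^2 - 11*r - 12) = (r - 4)*(r + 3)*(r + 4)^2*(r^2 - 2*r - 3) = (r - 4)*(r + 1)*(r + 3)*(r + 4)^2*(r - 3)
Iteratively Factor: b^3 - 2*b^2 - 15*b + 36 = (b - 3)*(b^2 + b - 12) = (b - 3)*(b + 4)*(b - 3)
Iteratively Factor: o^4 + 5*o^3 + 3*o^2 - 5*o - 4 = (o + 1)*(o^3 + 4*o^2 - o - 4) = (o - 1)*(o + 1)*(o^2 + 5*o + 4) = (o - 1)*(o + 1)^2*(o + 4)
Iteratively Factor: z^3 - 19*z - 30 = (z + 2)*(z^2 - 2*z - 15) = (z + 2)*(z + 3)*(z - 5)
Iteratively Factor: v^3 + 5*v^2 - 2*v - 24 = (v - 2)*(v^2 + 7*v + 12) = (v - 2)*(v + 3)*(v + 4)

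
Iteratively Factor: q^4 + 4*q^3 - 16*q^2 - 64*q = (q + 4)*(q^3 - 16*q) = (q - 4)*(q + 4)*(q^2 + 4*q) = q*(q - 4)*(q + 4)*(q + 4)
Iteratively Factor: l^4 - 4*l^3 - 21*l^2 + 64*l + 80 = (l - 5)*(l^3 + l^2 - 16*l - 16) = (l - 5)*(l + 1)*(l^2 - 16) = (l - 5)*(l - 4)*(l + 1)*(l + 4)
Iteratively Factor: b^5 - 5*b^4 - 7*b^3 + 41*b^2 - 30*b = (b - 2)*(b^4 - 3*b^3 - 13*b^2 + 15*b) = b*(b - 2)*(b^3 - 3*b^2 - 13*b + 15) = b*(b - 2)*(b - 1)*(b^2 - 2*b - 15) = b*(b - 5)*(b - 2)*(b - 1)*(b + 3)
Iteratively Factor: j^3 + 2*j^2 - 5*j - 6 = (j - 2)*(j^2 + 4*j + 3) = (j - 2)*(j + 3)*(j + 1)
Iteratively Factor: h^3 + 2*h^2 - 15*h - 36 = (h + 3)*(h^2 - h - 12) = (h - 4)*(h + 3)*(h + 3)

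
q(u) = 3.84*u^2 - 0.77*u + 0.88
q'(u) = 7.68*u - 0.77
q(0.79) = 2.67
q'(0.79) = 5.30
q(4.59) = 78.25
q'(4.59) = 34.48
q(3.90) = 56.28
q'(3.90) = 29.18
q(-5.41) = 117.44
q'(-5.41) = -42.32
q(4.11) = 62.58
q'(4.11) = 30.79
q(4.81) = 86.02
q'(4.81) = 36.17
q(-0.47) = 2.09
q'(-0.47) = -4.38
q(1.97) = 14.27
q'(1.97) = 14.36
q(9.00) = 304.99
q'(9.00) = 68.35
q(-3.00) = 37.75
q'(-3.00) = -23.81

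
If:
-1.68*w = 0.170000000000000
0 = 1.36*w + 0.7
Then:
No Solution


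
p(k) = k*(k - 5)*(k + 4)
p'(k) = k*(k - 5) + k*(k + 4) + (k - 5)*(k + 4) = 3*k^2 - 2*k - 20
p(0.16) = -3.22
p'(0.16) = -20.24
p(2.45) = -40.30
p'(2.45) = -6.89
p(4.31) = -24.71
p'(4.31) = 27.11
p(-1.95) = 27.78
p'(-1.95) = -4.69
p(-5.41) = -79.41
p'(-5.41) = 78.62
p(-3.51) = 14.64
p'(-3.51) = 23.98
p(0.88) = -17.69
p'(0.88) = -19.44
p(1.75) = -32.70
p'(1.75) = -14.31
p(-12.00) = -1632.00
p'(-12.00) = 436.00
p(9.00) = 468.00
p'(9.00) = 205.00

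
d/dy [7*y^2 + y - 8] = 14*y + 1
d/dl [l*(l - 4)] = 2*l - 4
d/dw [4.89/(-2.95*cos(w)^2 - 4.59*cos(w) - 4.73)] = -(28.851*cos(w) + 22.4451)*sin(w)/(2.95*cos(w)^2 + 4.59*cos(w) + 4.73)^2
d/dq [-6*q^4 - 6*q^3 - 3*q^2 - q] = -24*q^3 - 18*q^2 - 6*q - 1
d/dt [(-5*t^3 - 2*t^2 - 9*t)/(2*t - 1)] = (-20*t^3 + 11*t^2 + 4*t + 9)/(4*t^2 - 4*t + 1)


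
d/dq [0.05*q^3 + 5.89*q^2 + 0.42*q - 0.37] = 0.15*q^2 + 11.78*q + 0.42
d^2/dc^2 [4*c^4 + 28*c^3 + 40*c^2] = 48*c^2 + 168*c + 80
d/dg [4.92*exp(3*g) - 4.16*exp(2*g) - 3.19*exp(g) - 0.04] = (14.76*exp(2*g) - 8.32*exp(g) - 3.19)*exp(g)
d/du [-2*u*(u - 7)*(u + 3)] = -6*u^2 + 16*u + 42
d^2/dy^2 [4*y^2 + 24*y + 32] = 8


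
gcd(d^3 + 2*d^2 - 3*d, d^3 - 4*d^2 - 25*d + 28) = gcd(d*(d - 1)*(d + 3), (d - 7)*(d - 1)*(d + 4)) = d - 1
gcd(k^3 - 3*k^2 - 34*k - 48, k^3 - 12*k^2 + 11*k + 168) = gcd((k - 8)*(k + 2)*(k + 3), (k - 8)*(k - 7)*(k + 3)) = k^2 - 5*k - 24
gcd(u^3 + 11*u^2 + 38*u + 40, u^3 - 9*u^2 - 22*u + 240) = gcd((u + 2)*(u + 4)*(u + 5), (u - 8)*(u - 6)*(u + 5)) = u + 5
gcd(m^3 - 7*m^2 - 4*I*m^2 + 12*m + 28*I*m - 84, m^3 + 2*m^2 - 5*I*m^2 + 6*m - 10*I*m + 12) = m - 6*I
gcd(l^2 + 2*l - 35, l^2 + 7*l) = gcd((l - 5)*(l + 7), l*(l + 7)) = l + 7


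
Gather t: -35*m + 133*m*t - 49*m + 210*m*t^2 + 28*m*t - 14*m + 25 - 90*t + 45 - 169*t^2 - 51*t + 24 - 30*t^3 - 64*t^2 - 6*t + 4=-98*m - 30*t^3 + t^2*(210*m - 233) + t*(161*m - 147) + 98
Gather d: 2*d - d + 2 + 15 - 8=d + 9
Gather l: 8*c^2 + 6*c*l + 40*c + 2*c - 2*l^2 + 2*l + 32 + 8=8*c^2 + 42*c - 2*l^2 + l*(6*c + 2) + 40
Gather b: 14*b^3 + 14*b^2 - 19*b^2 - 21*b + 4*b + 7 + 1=14*b^3 - 5*b^2 - 17*b + 8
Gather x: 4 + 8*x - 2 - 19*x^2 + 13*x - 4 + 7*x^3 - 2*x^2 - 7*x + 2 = 7*x^3 - 21*x^2 + 14*x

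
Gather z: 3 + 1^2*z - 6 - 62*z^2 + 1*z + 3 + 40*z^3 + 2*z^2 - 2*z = 40*z^3 - 60*z^2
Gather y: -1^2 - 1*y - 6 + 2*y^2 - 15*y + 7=2*y^2 - 16*y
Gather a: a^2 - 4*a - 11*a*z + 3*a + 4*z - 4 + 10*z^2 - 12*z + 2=a^2 + a*(-11*z - 1) + 10*z^2 - 8*z - 2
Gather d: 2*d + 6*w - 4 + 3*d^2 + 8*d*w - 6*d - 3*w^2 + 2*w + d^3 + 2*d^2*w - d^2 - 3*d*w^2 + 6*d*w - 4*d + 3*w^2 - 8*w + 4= d^3 + d^2*(2*w + 2) + d*(-3*w^2 + 14*w - 8)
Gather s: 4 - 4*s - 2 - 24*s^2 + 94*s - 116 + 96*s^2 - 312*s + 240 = 72*s^2 - 222*s + 126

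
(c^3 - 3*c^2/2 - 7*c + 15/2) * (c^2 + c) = c^5 - c^4/2 - 17*c^3/2 + c^2/2 + 15*c/2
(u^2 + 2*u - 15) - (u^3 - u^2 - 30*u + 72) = -u^3 + 2*u^2 + 32*u - 87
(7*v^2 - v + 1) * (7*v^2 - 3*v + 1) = 49*v^4 - 28*v^3 + 17*v^2 - 4*v + 1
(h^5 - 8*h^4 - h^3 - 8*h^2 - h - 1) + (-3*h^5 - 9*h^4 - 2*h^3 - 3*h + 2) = -2*h^5 - 17*h^4 - 3*h^3 - 8*h^2 - 4*h + 1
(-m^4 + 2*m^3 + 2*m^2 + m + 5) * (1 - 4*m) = 4*m^5 - 9*m^4 - 6*m^3 - 2*m^2 - 19*m + 5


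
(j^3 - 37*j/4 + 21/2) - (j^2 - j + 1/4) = j^3 - j^2 - 33*j/4 + 41/4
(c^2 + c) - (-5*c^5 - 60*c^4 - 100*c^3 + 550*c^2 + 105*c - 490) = 5*c^5 + 60*c^4 + 100*c^3 - 549*c^2 - 104*c + 490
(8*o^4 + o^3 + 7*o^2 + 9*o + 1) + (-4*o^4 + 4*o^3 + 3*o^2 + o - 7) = 4*o^4 + 5*o^3 + 10*o^2 + 10*o - 6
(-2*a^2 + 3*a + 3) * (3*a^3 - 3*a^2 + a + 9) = -6*a^5 + 15*a^4 - 2*a^3 - 24*a^2 + 30*a + 27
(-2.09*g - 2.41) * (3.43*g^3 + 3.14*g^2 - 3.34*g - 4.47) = -7.1687*g^4 - 14.8289*g^3 - 0.586800000000002*g^2 + 17.3917*g + 10.7727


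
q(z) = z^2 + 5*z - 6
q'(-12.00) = -19.00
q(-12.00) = 78.00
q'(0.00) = 5.00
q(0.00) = -6.00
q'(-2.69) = -0.38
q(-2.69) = -12.21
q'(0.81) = 6.62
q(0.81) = -1.29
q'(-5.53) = -6.06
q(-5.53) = -3.07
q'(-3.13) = -1.26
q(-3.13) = -11.85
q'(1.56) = 8.12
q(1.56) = 4.23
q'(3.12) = 11.24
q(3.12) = 19.33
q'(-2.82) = -0.64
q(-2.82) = -12.15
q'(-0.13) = 4.74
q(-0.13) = -6.63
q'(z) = 2*z + 5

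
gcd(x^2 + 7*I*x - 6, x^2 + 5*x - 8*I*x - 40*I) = 1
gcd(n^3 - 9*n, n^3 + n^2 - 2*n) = n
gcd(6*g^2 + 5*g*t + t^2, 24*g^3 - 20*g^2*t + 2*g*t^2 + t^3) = 1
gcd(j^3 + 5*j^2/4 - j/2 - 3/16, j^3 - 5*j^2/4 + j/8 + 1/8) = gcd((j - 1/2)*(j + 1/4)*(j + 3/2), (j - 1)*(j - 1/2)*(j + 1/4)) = j^2 - j/4 - 1/8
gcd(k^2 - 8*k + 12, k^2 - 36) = k - 6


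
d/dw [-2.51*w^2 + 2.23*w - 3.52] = 2.23 - 5.02*w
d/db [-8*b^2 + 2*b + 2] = 2 - 16*b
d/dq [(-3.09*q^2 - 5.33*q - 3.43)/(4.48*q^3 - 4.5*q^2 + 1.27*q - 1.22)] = (13.8432*q^4 + 47.7568*q^3 + 18.1899*q^2 - 23.3304*q + 10.8587)/(20.0704*q^6 - 40.32*q^5 + 31.6292*q^4 - 22.3612*q^3 + 12.5929*q^2 - 3.0988*q + 1.4884)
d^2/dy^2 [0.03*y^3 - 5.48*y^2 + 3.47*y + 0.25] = 0.18*y - 10.96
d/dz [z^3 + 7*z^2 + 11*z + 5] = 3*z^2 + 14*z + 11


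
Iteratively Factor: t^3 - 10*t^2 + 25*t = (t - 5)*(t^2 - 5*t) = (t - 5)^2*(t)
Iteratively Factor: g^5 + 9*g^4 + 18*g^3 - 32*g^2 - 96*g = (g + 4)*(g^4 + 5*g^3 - 2*g^2 - 24*g) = g*(g + 4)*(g^3 + 5*g^2 - 2*g - 24) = g*(g + 4)^2*(g^2 + g - 6) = g*(g - 2)*(g + 4)^2*(g + 3)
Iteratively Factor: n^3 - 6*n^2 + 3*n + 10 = (n - 2)*(n^2 - 4*n - 5) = (n - 5)*(n - 2)*(n + 1)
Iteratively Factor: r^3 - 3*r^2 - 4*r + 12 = (r - 2)*(r^2 - r - 6) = (r - 3)*(r - 2)*(r + 2)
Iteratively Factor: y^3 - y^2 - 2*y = (y + 1)*(y^2 - 2*y) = (y - 2)*(y + 1)*(y)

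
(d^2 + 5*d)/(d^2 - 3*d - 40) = d/(d - 8)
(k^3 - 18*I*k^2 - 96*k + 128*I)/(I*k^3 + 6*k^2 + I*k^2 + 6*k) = (k^3 - 18*I*k^2 - 96*k + 128*I)/(k*(I*k^2 + 6*k + I*k + 6))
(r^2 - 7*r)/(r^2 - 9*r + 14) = r/(r - 2)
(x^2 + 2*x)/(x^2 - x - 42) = x*(x + 2)/(x^2 - x - 42)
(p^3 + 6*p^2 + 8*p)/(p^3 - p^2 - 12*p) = (p^2 + 6*p + 8)/(p^2 - p - 12)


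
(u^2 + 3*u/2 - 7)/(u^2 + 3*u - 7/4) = 2*(u - 2)/(2*u - 1)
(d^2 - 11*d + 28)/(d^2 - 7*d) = (d - 4)/d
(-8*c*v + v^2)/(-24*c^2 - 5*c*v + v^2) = v/(3*c + v)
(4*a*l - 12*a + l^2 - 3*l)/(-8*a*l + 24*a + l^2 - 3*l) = (-4*a - l)/(8*a - l)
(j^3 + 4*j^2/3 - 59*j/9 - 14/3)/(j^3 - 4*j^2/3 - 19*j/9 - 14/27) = 3*(j + 3)/(3*j + 1)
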